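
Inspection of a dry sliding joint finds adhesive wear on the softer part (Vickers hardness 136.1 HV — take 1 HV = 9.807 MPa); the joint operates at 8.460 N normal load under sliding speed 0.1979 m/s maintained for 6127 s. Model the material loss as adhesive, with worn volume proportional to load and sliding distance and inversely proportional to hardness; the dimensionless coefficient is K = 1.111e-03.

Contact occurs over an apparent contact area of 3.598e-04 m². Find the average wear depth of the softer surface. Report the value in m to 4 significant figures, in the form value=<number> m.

value=2.373e-05 m

Intermediates are shown rounded, and all arithmetic carries exact precision, and rounded just once: four significant digits.
Sliding distance L = v·t = 0.1979 m/s × 6127 s = 1213 m.
Hardness H = 136.1 HV × 9.807 MPa/HV = 1335 MPa = 1.335e+09 Pa.
Collected in SI base units: W = 8.460 N, H = 1.335e+09 Pa, K = 1.111e-03.
Archard relation: V = K·W·L/H = 1.111e-03 · 8.460 · 1213 / 1.335e+09 = 8.539e-09 m³.
Depth h = V/A = 8.539e-09 / 3.598e-04 = 2.373e-05 m.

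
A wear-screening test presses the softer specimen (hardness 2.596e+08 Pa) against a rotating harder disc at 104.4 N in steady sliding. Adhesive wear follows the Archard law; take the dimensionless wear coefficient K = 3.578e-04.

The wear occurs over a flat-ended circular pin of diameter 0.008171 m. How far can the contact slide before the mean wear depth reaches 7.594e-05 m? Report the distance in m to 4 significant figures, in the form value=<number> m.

value=27.67 m

The computation carries full precision; shown intermediates are rounded; one final rounding: four significant digits.
Convert: Contact area A = π·d²/4 = π·(0.008171 m)²/4 = 5.244e-05 m².
Collected in SI base units: W = 104.4 N, H = 2.596e+08 Pa, K = 3.578e-04.
Permissible volume V_lim = h_lim·A = 7.594e-05 · 5.244e-05 = 3.982e-09 m³.
Thus life L = V_lim·H/(K·W) = 3.982e-09 · 2.596e+08 / (3.578e-04 · 104.4) = 27.67 m.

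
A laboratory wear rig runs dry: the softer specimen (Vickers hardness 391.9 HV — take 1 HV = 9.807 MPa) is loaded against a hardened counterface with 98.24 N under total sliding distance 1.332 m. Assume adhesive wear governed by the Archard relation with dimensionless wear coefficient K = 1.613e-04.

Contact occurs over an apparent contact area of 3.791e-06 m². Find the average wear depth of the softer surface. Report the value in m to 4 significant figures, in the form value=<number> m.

value=1.449e-06 m

All working math maintains full precision. Intermediate values appear rounded — rounded once at the end: 4 significant figures.
Hardness H = 391.9 HV × 9.807 MPa/HV = 3843 MPa = 3.843e+09 Pa.
SI base units throughout: W = 98.24 N, H = 3.843e+09 Pa, K = 1.613e-04.
Volume removed: V = K·W·L/H = 1.613e-04 · 98.24 · 1.332 / 3.843e+09 = 5.492e-12 m³.
Wear depth h = V/A = 5.492e-12 / 3.791e-06 = 1.449e-06 m.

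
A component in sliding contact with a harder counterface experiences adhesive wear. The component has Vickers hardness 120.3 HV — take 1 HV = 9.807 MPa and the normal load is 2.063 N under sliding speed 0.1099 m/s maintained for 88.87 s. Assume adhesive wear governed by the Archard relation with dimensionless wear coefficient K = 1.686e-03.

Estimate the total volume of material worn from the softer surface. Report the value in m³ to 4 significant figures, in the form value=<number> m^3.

value=2.879e-11 m^3

The computation keeps full precision; intermediate values are printed rounded — one final rounding: 4 significant digits.
The distance L = v·t = 0.1099 m/s × 88.87 s = 9.767 m.
Hardness H = 120.3 HV × 9.807 MPa/HV = 1180 MPa = 1.180e+09 Pa.
Restated in SI base units: W = 2.063 N, H = 1.180e+09 Pa, K = 1.686e-03.
Apply Archard: V = K·W·L/H = 1.686e-03 · 2.063 · 9.767 / 1.180e+09 = 2.879e-11 m³.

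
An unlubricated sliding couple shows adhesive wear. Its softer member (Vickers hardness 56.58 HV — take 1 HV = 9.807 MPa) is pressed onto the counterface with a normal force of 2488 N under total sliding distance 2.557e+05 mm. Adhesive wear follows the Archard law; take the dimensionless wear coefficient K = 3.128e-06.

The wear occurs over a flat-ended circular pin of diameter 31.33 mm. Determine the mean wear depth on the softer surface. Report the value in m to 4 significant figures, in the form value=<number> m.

All arithmetic maintains exact precision. Intermediate values are printed rounded. Rounded just once: 4 significant digits.
Convert: Sliding distance L = 2.557e+05 mm = 255.7 m.
Convert: Hardness H = 56.58 HV × 9.807 MPa/HV = 554.9 MPa = 5.549e+08 Pa.
Convert: Pin diameter d = 31.33 mm = 0.03133 m. Contact area A = π·d²/4 = π·(0.03133 m)²/4 = 7.709e-04 m².
Working in SI base units: W = 2488 N, H = 5.549e+08 Pa, K = 3.128e-06.
Volume removed: V = K·W·L/H = 3.128e-06 · 2488 · 255.7 / 5.549e+08 = 3.586e-09 m³.
Mean wear depth h = V/A = 3.586e-09 / 7.709e-04 = 4.652e-06 m.

value=4.652e-06 m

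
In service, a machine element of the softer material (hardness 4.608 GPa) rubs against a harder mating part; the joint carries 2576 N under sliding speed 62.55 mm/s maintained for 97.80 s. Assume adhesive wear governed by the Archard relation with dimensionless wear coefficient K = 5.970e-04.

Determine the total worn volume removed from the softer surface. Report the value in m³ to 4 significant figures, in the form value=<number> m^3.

The intermediates are displayed rounded — every step carries full precision; one last rounding to four significant figures.
Convert: Sliding speed v = 62.55 mm/s = 0.06255 m/s. Distance L = v·t = 0.06255 m/s × 97.80 s = 6.117 m.
Convert: Hardness H = 4.608 GPa = 4.608e+09 Pa.
Expressed in SI base units: W = 2576 N, H = 4.608e+09 Pa, K = 5.970e-04.
By Archard's law, V = K·W·L/H = 5.970e-04 · 2576 · 6.117 / 4.608e+09 = 2.042e-09 m³.

value=2.042e-09 m^3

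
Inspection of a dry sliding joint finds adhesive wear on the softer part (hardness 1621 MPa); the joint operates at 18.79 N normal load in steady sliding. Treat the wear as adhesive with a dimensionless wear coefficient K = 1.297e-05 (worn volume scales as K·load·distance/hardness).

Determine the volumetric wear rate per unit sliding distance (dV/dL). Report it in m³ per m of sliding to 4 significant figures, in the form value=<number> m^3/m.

The algebra maintains full float precision; intermediates are printed rounded, and a single final rounding: four significant figures.
Hardness H = 1621 MPa = 1.621e+09 Pa.
Expressed in SI base units: W = 18.79 N, H = 1.621e+09 Pa, K = 1.297e-05.
Rate of wear dV/dL = K·W/H, so: 1.297e-05 · 18.79 / 1.621e+09 = 1.503e-13 m³/m.

value=1.503e-13 m^3/m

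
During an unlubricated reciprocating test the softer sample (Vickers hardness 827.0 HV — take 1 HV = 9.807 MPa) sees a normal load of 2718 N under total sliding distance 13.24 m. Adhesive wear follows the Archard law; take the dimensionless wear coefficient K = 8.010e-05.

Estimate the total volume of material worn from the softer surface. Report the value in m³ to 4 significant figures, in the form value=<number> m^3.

value=3.554e-10 m^3

Every step runs at full precision. Quoted intermediates are rounded; one last rounding: 4 significant figures.
Hardness H = 827.0 HV × 9.807 MPa/HV = 8110 MPa = 8.110e+09 Pa.
Restated in SI base units: W = 2718 N, H = 8.110e+09 Pa, K = 8.010e-05.
Archard relation: V = K·W·L/H = 8.010e-05 · 2718 · 13.24 / 8.110e+09 = 3.554e-10 m³.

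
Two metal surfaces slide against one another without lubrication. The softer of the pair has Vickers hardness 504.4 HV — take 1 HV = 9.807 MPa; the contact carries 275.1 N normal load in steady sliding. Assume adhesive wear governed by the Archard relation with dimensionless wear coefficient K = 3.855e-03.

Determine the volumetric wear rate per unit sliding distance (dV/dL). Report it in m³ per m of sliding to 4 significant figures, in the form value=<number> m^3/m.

Every step maintains exact precision. Intermediate values are printed rounded, and a lone final rounding: four significant digits.
Convert: Hardness H = 504.4 HV × 9.807 MPa/HV = 4947 MPa = 4.947e+09 Pa.
In SI base units, W = 275.1 N, H = 4.947e+09 Pa, K = 3.855e-03.
Rate of wear dV/dL = K·W/H, per unit distance: 3.855e-03 · 275.1 / 4.947e+09 = 2.144e-10 m³/m.

value=2.144e-10 m^3/m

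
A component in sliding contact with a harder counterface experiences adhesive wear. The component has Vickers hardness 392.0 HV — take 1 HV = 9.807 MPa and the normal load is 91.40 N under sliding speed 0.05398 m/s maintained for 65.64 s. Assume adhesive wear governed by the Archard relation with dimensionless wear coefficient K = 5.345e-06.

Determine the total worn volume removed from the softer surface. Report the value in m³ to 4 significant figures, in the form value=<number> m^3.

value=4.503e-13 m^3

Quoted intermediates are rounded; every step keeps exact precision — one last rounding, at 4 significant digits.
Convert: Sliding distance L = v·t = 0.05398 m/s × 65.64 s = 3.543 m.
Convert: Hardness H = 392.0 HV × 9.807 MPa/HV = 3844 MPa = 3.844e+09 Pa.
In SI base units, W = 91.40 N, H = 3.844e+09 Pa, K = 5.345e-06.
Apply Archard: V = K·W·L/H = 5.345e-06 · 91.40 · 3.543 / 3.844e+09 = 4.503e-13 m³.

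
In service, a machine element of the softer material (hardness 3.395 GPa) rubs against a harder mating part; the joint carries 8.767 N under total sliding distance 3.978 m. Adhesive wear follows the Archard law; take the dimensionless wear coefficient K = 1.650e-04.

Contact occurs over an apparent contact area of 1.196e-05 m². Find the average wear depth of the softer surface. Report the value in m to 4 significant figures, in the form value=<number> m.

value=1.417e-07 m

Intermediate values are displayed rounded — every step maintains full float precision — a single final rounding: 4 significant figures.
Convert: Hardness H = 3.395 GPa = 3.395e+09 Pa.
Collected in SI base units: W = 8.767 N, H = 3.395e+09 Pa, K = 1.650e-04.
Archard relation: V = K·W·L/H = 1.650e-04 · 8.767 · 3.978 / 3.395e+09 = 1.695e-12 m³.
Depth of wear h = V/A = 1.695e-12 / 1.196e-05 = 1.417e-07 m.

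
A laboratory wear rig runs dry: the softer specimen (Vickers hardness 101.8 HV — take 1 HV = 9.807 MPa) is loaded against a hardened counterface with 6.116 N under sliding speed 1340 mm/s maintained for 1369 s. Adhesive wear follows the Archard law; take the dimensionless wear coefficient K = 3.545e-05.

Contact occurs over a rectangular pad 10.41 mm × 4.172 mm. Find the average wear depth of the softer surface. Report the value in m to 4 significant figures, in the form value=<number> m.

value=9.173e-06 m

The intermediates are displayed rounded — the computation runs at full precision; a single final rounding, at 4 significant figures.
Sliding speed v = 1340 mm/s = 1.340 m/s. Distance L = v·t = 1.340 m/s × 1369 s = 1834 m.
Hardness H = 101.8 HV × 9.807 MPa/HV = 998.4 MPa = 9.984e+08 Pa.
Pad sides 10.41 mm × 4.172 mm = 0.01041 m × 0.004172 m. Contact area A = 0.01041 m × 0.004172 m = 4.343e-05 m².
In SI base units, W = 6.116 N, H = 9.984e+08 Pa, K = 3.545e-05.
Worn volume V = K·W·L/H = 3.545e-05 · 6.116 · 1834 / 9.984e+08 = 3.984e-10 m³.
Mean wear depth h = V/A = 3.984e-10 / 4.343e-05 = 9.173e-06 m.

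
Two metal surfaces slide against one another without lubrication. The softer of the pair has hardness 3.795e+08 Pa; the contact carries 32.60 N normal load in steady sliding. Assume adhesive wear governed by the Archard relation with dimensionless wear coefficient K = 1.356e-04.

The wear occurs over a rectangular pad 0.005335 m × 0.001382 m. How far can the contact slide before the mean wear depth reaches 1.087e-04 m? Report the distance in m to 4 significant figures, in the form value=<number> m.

Every step keeps exact precision, and the intermediates are printed rounded, and rounded once at the end: four significant figures.
Convert: Contact area A = 0.005335 m × 0.001382 m = 7.373e-06 m².
As SI base values: W = 32.60 N, H = 3.795e+08 Pa, K = 1.356e-04.
Volume at the limit: V_lim = h_lim·A = 1.087e-04 · 7.373e-06 = 8.014e-10 m³.
Inverting, life L = V_lim·H/(K·W) = 8.014e-10 · 3.795e+08 / (1.356e-04 · 32.60) = 68.80 m.

value=68.80 m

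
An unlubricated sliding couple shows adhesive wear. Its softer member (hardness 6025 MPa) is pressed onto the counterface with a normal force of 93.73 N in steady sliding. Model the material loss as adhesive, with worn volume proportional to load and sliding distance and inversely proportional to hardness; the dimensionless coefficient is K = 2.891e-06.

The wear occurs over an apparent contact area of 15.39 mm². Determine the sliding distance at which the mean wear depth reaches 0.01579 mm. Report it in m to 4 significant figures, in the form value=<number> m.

Printed values are rounded. The computation keeps full precision; rounded once at the end: four significant digits.
Convert: Hardness H = 6025 MPa = 6.025e+09 Pa.
Convert: Contact area A = 15.39 mm² = 1.539e-05 m².
Convert: Depth limit h_lim = 0.01579 mm = 1.579e-05 m.
Collected in SI base units: W = 93.73 N, H = 6.025e+09 Pa, K = 2.891e-06.
Limit volume V_lim = h_lim·A = 1.579e-05 · 1.539e-05 = 2.430e-10 m³.
Thus life L = V_lim·H/(K·W) = 2.430e-10 · 6.025e+09 / (2.891e-06 · 93.73) = 5403 m.

value=5403 m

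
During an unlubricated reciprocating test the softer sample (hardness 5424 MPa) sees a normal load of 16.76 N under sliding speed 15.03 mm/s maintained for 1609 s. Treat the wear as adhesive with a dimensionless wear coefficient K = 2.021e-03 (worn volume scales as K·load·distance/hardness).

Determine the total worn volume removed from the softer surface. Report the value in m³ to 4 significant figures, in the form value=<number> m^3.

The algebra keeps exact precision; intermediate values are shown rounded. Rounded once at the end, at 4 significant figures.
Sliding speed v = 15.03 mm/s = 0.01503 m/s. Path length L = v·t = 0.01503 m/s × 1609 s = 24.18 m.
Hardness H = 5424 MPa = 5.424e+09 Pa.
Expressed in SI base units: W = 16.76 N, H = 5.424e+09 Pa, K = 2.021e-03.
Archard volume V = K·W·L/H = 2.021e-03 · 16.76 · 24.18 / 5.424e+09 = 1.510e-10 m³.

value=1.510e-10 m^3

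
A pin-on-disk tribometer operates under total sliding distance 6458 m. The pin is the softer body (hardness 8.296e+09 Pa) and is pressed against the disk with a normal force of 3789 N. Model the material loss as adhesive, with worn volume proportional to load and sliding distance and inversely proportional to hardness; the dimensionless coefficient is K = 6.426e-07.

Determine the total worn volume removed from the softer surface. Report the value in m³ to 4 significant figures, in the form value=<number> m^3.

value=1.895e-09 m^3

The algebra runs at full precision; shown intermediates are rounded, and a lone final rounding, at 4 significant digits.
Collected in SI base units: W = 3789 N, H = 8.296e+09 Pa, K = 6.426e-07.
Apply Archard: V = K·W·L/H = 6.426e-07 · 3789 · 6458 / 8.296e+09 = 1.895e-09 m³.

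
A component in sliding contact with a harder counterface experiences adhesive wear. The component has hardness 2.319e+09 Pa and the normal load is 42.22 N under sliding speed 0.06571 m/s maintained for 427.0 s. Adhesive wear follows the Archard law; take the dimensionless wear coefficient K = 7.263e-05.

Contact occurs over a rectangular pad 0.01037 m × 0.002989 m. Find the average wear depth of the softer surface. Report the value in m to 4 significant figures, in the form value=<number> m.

value=1.197e-06 m

Each operation holds exact precision; the intermediates are displayed rounded. Rounded just once to 4 significant digits.
Distance covered L = v·t = 0.06571 m/s × 427.0 s = 28.06 m.
Contact area A = 0.01037 m × 0.002989 m = 3.100e-05 m².
Collected in SI base units: W = 42.22 N, H = 2.319e+09 Pa, K = 7.263e-05.
Apply Archard: V = K·W·L/H = 7.263e-05 · 42.22 · 28.06 / 2.319e+09 = 3.710e-11 m³.
Depth h = V/A = 3.710e-11 / 3.100e-05 = 1.197e-06 m.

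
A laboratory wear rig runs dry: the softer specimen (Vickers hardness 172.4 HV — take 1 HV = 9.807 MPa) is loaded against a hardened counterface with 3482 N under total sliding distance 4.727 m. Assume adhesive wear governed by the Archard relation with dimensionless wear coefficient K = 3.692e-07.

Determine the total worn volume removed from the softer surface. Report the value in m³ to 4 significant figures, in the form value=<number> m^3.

value=3.594e-12 m^3

The computation maintains full precision, and the intermediates are shown rounded, and a single final rounding, at 4 significant digits.
Hardness H = 172.4 HV × 9.807 MPa/HV = 1691 MPa = 1.691e+09 Pa.
Restated in SI base units: W = 3482 N, H = 1.691e+09 Pa, K = 3.692e-07.
Wear volume V = K·W·L/H = 3.692e-07 · 3482 · 4.727 / 1.691e+09 = 3.594e-12 m³.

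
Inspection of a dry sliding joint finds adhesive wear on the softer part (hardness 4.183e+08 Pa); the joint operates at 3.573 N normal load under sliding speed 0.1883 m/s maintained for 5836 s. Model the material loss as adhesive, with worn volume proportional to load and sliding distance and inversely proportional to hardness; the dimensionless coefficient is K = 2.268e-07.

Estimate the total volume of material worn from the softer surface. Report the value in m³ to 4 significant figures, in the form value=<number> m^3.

Intermediate values are shown rounded. All arithmetic holds full precision. Rounded once at the end to four significant figures.
Convert: Distance L = v·t = 0.1883 m/s × 5836 s = 1099 m.
In SI base units: W = 3.573 N, H = 4.183e+08 Pa, K = 2.268e-07.
The Archard volume V = K·W·L/H = 2.268e-07 · 3.573 · 1099 / 4.183e+08 = 2.129e-12 m³.

value=2.129e-12 m^3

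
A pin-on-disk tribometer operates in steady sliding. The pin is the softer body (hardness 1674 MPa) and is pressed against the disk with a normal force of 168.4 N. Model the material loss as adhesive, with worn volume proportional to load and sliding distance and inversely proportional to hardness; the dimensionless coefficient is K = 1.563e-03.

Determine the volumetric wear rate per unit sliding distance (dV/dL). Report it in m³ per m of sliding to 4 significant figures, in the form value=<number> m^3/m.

Intermediate values are shown rounded — the algebra keeps full precision, and a lone final rounding to four significant digits.
Hardness H = 1674 MPa = 1.674e+09 Pa.
In SI base units, W = 168.4 N, H = 1.674e+09 Pa, K = 1.563e-03.
The wear rate dV/dL = K·W/H, so: 1.563e-03 · 168.4 / 1.674e+09 = 1.572e-10 m³/m.

value=1.572e-10 m^3/m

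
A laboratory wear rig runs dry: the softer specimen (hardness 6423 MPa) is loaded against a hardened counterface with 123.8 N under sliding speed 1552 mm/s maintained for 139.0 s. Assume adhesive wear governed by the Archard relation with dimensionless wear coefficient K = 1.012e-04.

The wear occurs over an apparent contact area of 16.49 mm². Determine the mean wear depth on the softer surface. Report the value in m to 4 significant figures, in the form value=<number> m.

value=2.552e-05 m

Intermediates are displayed rounded — every step keeps full float precision — a lone final rounding: 4 significant digits.
Convert: Sliding speed v = 1552 mm/s = 1.552 m/s. Distance covered L = v·t = 1.552 m/s × 139.0 s = 215.7 m.
Convert: Hardness H = 6423 MPa = 6.423e+09 Pa.
Convert: Contact area A = 16.49 mm² = 1.649e-05 m².
Collected in SI base units: W = 123.8 N, H = 6.423e+09 Pa, K = 1.012e-04.
Volume removed: V = K·W·L/H = 1.012e-04 · 123.8 · 215.7 / 6.423e+09 = 4.208e-10 m³.
Average depth h = V/A = 4.208e-10 / 1.649e-05 = 2.552e-05 m.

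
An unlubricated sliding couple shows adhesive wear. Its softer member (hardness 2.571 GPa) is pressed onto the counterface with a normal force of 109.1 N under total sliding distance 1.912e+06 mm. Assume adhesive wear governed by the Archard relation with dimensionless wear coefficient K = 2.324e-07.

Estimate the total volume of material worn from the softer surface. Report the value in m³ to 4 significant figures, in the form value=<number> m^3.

Quoted intermediates are rounded, and the algebra keeps full precision, and rounded once at the end, at 4 significant figures.
Convert: The distance L = 1.912e+06 mm = 1912 m.
Convert: Hardness H = 2.571 GPa = 2.571e+09 Pa.
Expressed in SI base units: W = 109.1 N, H = 2.571e+09 Pa, K = 2.324e-07.
By Archard's law, V = K·W·L/H = 2.324e-07 · 109.1 · 1912 / 2.571e+09 = 1.886e-11 m³.

value=1.886e-11 m^3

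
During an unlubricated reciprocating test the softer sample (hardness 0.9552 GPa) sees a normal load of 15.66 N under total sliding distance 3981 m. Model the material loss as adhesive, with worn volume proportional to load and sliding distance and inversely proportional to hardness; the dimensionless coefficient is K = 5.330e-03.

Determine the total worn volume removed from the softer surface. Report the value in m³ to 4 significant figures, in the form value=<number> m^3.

Every step maintains full precision; displayed values are rounded, and a lone final rounding to 4 significant figures.
Convert: Hardness H = 0.9552 GPa = 9.552e+08 Pa.
Collected in SI base units: W = 15.66 N, H = 9.552e+08 Pa, K = 5.330e-03.
The Archard volume V = K·W·L/H = 5.330e-03 · 15.66 · 3981 / 9.552e+08 = 3.479e-07 m³.

value=3.479e-07 m^3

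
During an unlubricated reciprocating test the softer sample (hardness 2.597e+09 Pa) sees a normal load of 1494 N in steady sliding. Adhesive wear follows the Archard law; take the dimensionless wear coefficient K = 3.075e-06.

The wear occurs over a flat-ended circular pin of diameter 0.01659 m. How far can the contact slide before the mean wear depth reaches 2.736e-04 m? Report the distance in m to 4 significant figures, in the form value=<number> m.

value=3.343e+04 m

Each operation maintains full precision. Shown intermediates are rounded; a single final rounding to 4 significant digits.
Convert: Contact area A = π·d²/4 = π·(0.01659 m)²/4 = 2.162e-04 m².
SI base units throughout: W = 1494 N, H = 2.597e+09 Pa, K = 3.075e-06.
Permissible volume V_lim = h_lim·A = 2.736e-04 · 2.162e-04 = 5.914e-08 m³.
Thus life L = V_lim·H/(K·W) = 5.914e-08 · 2.597e+09 / (3.075e-06 · 1494) = 3.343e+04 m.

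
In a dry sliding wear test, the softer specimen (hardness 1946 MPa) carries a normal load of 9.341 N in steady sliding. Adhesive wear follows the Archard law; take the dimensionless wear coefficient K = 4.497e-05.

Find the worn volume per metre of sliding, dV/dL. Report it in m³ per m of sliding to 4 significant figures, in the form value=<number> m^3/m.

value=2.159e-13 m^3/m

Intermediate values are displayed rounded; the algebra keeps full precision — rounded once at the end to 4 significant figures.
Hardness H = 1946 MPa = 1.946e+09 Pa.
Collected in SI base units: W = 9.341 N, H = 1.946e+09 Pa, K = 4.497e-05.
The wear rate dV/dL = K·W/H — distance-free: 4.497e-05 · 9.341 / 1.946e+09 = 2.159e-13 m³/m.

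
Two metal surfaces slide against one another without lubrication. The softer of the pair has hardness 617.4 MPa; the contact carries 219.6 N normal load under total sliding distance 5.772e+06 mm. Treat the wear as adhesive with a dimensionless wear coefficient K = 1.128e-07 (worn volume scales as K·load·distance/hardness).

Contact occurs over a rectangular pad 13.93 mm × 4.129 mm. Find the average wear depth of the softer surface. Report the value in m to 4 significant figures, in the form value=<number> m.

value=4.026e-06 m

The intermediates are shown rounded, and the algebra holds full float precision; rounded once at the end to 4 significant digits.
Distance L = 5.772e+06 mm = 5772 m.
Hardness H = 617.4 MPa = 6.174e+08 Pa.
Pad sides 13.93 mm × 4.129 mm = 0.01393 m × 0.004129 m. Contact area A = 0.01393 m × 0.004129 m = 5.752e-05 m².
As SI base values: W = 219.6 N, H = 6.174e+08 Pa, K = 1.128e-07.
By Archard's law, V = K·W·L/H = 1.128e-07 · 219.6 · 5772 / 6.174e+08 = 2.316e-10 m³.
Depth h = V/A = 2.316e-10 / 5.752e-05 = 4.026e-06 m.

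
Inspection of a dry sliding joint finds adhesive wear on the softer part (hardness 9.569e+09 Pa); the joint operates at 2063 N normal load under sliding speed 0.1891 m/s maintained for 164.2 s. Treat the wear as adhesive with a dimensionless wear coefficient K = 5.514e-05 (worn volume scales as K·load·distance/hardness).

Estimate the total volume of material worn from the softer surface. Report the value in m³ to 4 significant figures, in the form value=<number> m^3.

The intermediates are shown rounded. The algebra runs at full precision, and a lone final rounding, at 4 significant digits.
The distance L = v·t = 0.1891 m/s × 164.2 s = 31.05 m.
Restated in SI base units: W = 2063 N, H = 9.569e+09 Pa, K = 5.514e-05.
Wear volume V = K·W·L/H = 5.514e-05 · 2063 · 31.05 / 9.569e+09 = 3.691e-10 m³.

value=3.691e-10 m^3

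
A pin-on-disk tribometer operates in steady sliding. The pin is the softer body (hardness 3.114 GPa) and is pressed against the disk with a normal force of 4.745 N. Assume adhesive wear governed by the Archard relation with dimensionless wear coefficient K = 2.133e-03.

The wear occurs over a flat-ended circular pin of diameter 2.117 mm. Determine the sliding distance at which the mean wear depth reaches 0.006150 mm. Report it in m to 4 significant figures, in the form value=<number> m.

Intermediates appear rounded, and every step runs at exact precision; a lone final rounding to four significant figures.
Hardness H = 3.114 GPa = 3.114e+09 Pa.
Pin diameter d = 2.117 mm = 0.002117 m. Contact area A = π·d²/4 = π·(0.002117 m)²/4 = 3.520e-06 m².
Depth limit h_lim = 0.006150 mm = 6.150e-06 m.
In SI base units: W = 4.745 N, H = 3.114e+09 Pa, K = 2.133e-03.
At the depth limit, V_lim = h_lim·A = 6.150e-06 · 3.520e-06 = 2.165e-11 m³.
Life L = V_lim·H/(K·W) = 2.165e-11 · 3.114e+09 / (2.133e-03 · 4.745) = 6.660 m.

value=6.660 m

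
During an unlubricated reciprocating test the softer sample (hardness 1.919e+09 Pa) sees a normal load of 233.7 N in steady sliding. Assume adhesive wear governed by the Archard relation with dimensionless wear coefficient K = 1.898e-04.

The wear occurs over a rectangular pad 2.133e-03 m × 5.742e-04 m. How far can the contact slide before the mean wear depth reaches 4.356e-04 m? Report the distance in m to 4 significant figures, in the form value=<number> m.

All working math runs at full precision — the intermediates appear rounded; a single final rounding to four significant figures.
Contact area A = 2.133e-03 m × 5.742e-04 m = 1.225e-06 m².
In SI base units, W = 233.7 N, H = 1.919e+09 Pa, K = 1.898e-04.
Wearable volume V_lim = h_lim·A = 4.356e-04 · 1.225e-06 = 5.335e-10 m³.
So the life L = V_lim·H/(K·W) = 5.335e-10 · 1.919e+09 / (1.898e-04 · 233.7) = 23.08 m.

value=23.08 m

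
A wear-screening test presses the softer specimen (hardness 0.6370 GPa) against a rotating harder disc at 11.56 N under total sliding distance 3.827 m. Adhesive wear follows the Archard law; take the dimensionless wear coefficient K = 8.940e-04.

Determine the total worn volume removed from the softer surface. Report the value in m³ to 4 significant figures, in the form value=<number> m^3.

value=6.209e-11 m^3

All working math carries full float precision — intermediate values are printed rounded; a single final rounding to 4 significant digits.
Hardness H = 0.6370 GPa = 6.370e+08 Pa.
SI base units throughout: W = 11.56 N, H = 6.370e+08 Pa, K = 8.940e-04.
Volume removed: V = K·W·L/H = 8.940e-04 · 11.56 · 3.827 / 6.370e+08 = 6.209e-11 m³.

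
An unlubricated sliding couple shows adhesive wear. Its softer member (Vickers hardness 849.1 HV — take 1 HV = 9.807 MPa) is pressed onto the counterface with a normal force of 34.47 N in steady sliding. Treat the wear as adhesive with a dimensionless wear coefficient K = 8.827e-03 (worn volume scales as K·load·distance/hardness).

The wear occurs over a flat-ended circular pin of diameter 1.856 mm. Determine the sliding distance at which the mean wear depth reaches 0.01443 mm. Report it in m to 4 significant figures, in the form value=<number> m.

value=1.068 m

Shown intermediates are rounded — each operation runs at exact precision. Rounded once at the end, at four significant figures.
Convert: Hardness H = 849.1 HV × 9.807 MPa/HV = 8327 MPa = 8.327e+09 Pa.
Convert: Pin diameter d = 1.856 mm = 0.001856 m. Contact area A = π·d²/4 = π·(0.001856 m)²/4 = 2.705e-06 m².
Convert: Depth limit h_lim = 0.01443 mm = 1.443e-05 m.
SI base units throughout: W = 34.47 N, H = 8.327e+09 Pa, K = 8.827e-03.
Volume at the limit: V_lim = h_lim·A = 1.443e-05 · 2.705e-06 = 3.904e-11 m³.
Thus life L = V_lim·H/(K·W) = 3.904e-11 · 8.327e+09 / (8.827e-03 · 34.47) = 1.068 m.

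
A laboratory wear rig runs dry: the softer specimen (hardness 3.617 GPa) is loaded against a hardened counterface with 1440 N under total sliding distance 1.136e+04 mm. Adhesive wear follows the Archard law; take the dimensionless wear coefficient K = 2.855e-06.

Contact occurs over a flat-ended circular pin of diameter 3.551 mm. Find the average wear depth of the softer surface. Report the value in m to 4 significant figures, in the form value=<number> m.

value=1.304e-06 m

The computation maintains full precision — shown intermediates are rounded. Rounded just once to 4 significant digits.
Distance L = 1.136e+04 mm = 11.36 m.
Hardness H = 3.617 GPa = 3.617e+09 Pa.
Pin diameter d = 3.551 mm = 0.003551 m. Contact area A = π·d²/4 = π·(0.003551 m)²/4 = 9.904e-06 m².
Restated in SI base units: W = 1440 N, H = 3.617e+09 Pa, K = 2.855e-06.
Wear volume V = K·W·L/H = 2.855e-06 · 1440 · 11.36 / 3.617e+09 = 1.291e-11 m³.
Average depth h = V/A = 1.291e-11 / 9.904e-06 = 1.304e-06 m.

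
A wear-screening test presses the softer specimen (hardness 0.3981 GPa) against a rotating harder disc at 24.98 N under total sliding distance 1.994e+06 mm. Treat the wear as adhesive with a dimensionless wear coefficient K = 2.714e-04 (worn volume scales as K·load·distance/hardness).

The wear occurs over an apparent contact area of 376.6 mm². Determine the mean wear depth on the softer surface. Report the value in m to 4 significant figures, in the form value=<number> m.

value=9.017e-05 m

The intermediates are printed rounded, and all arithmetic runs at full float precision — one last rounding to 4 significant digits.
Convert: Distance covered L = 1.994e+06 mm = 1994 m.
Convert: Hardness H = 0.3981 GPa = 3.981e+08 Pa.
Convert: Contact area A = 376.6 mm² = 3.766e-04 m².
In SI base units, W = 24.98 N, H = 3.981e+08 Pa, K = 2.714e-04.
Archard volume V = K·W·L/H = 2.714e-04 · 24.98 · 1994 / 3.981e+08 = 3.396e-08 m³.
Depth h = V/A = 3.396e-08 / 3.766e-04 = 9.017e-05 m.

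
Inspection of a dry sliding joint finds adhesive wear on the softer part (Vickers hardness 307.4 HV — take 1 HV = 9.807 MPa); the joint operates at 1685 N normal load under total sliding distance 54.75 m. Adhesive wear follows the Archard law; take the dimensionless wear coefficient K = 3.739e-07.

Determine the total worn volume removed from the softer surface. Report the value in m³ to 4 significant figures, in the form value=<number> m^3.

value=1.144e-11 m^3

Each operation keeps full float precision. Quoted intermediates are rounded. Rounded just once to 4 significant digits.
Convert: Hardness H = 307.4 HV × 9.807 MPa/HV = 3015 MPa = 3.015e+09 Pa.
SI base units throughout: W = 1685 N, H = 3.015e+09 Pa, K = 3.739e-07.
Archard volume V = K·W·L/H = 3.739e-07 · 1685 · 54.75 / 3.015e+09 = 1.144e-11 m³.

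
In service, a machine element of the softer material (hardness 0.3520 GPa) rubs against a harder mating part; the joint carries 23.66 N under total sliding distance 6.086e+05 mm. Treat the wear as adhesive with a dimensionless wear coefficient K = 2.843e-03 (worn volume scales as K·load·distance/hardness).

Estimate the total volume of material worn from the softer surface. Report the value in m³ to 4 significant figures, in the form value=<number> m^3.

The intermediates are printed rounded. The algebra carries full float precision, and a lone final rounding: 4 significant digits.
Convert: The distance L = 6.086e+05 mm = 608.6 m.
Convert: Hardness H = 0.3520 GPa = 3.520e+08 Pa.
Expressed in SI base units: W = 23.66 N, H = 3.520e+08 Pa, K = 2.843e-03.
Worn volume V = K·W·L/H = 2.843e-03 · 23.66 · 608.6 / 3.520e+08 = 1.163e-07 m³.

value=1.163e-07 m^3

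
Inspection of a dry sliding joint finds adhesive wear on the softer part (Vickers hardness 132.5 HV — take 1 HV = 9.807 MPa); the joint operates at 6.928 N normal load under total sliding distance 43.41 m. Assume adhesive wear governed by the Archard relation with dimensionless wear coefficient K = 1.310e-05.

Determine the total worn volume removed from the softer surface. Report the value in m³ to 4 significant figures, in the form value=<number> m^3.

value=3.032e-12 m^3

The intermediates are displayed rounded — all working math holds full precision; one final rounding to four significant digits.
Hardness H = 132.5 HV × 9.807 MPa/HV = 1299 MPa = 1.299e+09 Pa.
Restated in SI base units: W = 6.928 N, H = 1.299e+09 Pa, K = 1.310e-05.
Worn volume V = K·W·L/H = 1.310e-05 · 6.928 · 43.41 / 1.299e+09 = 3.032e-12 m³.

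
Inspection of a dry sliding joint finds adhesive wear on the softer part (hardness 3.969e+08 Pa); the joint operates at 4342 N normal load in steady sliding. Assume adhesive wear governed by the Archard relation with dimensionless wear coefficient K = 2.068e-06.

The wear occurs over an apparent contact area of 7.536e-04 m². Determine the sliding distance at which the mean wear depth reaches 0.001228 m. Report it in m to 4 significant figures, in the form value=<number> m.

All arithmetic carries exact precision, and the intermediates are shown rounded — a single final rounding, at 4 significant digits.
Restated in SI base units: W = 4342 N, H = 3.969e+08 Pa, K = 2.068e-06.
Volume at the limit: V_lim = h_lim·A = 0.001228 · 7.536e-04 = 9.254e-07 m³.
Sliding life L = V_lim·H/(K·W) = 9.254e-07 · 3.969e+08 / (2.068e-06 · 4342) = 4.091e+04 m.

value=4.091e+04 m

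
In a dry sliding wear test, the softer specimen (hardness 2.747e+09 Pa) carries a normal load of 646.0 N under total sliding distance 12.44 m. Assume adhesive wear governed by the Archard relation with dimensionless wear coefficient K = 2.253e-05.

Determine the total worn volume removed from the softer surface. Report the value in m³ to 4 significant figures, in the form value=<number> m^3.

value=6.591e-11 m^3

The computation keeps exact precision, and the intermediates appear rounded; rounded just once to four significant digits.
In SI base units: W = 646.0 N, H = 2.747e+09 Pa, K = 2.253e-05.
The Archard volume V = K·W·L/H = 2.253e-05 · 646.0 · 12.44 / 2.747e+09 = 6.591e-11 m³.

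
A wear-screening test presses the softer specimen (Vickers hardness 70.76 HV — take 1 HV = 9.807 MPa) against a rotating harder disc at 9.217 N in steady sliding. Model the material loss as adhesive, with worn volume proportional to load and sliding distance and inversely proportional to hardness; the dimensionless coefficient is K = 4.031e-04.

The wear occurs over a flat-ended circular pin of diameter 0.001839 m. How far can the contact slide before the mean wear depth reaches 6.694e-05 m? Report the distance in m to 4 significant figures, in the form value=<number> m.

value=33.21 m

Every step maintains exact precision, and intermediate values are displayed rounded, and rounded just once, at four significant figures.
Hardness H = 70.76 HV × 9.807 MPa/HV = 693.9 MPa = 6.939e+08 Pa.
Contact area A = π·d²/4 = π·(0.001839 m)²/4 = 2.656e-06 m².
Expressed in SI base units: W = 9.217 N, H = 6.939e+08 Pa, K = 4.031e-04.
Allowed volume V_lim = h_lim·A = 6.694e-05 · 2.656e-06 = 1.778e-10 m³.
Inverting, life L = V_lim·H/(K·W) = 1.778e-10 · 6.939e+08 / (4.031e-04 · 9.217) = 33.21 m.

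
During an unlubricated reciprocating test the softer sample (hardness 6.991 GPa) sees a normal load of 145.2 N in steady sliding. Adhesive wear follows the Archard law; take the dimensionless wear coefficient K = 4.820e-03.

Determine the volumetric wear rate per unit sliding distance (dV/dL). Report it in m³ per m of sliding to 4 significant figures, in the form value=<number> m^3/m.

Printed values are rounded. Every step runs at full float precision; one final rounding, at 4 significant figures.
Convert: Hardness H = 6.991 GPa = 6.991e+09 Pa.
Expressed in SI base units: W = 145.2 N, H = 6.991e+09 Pa, K = 4.820e-03.
Sliding wear rate dV/dL = K·W/H, per unit distance: 4.820e-03 · 145.2 / 6.991e+09 = 1.001e-10 m³/m.

value=1.001e-10 m^3/m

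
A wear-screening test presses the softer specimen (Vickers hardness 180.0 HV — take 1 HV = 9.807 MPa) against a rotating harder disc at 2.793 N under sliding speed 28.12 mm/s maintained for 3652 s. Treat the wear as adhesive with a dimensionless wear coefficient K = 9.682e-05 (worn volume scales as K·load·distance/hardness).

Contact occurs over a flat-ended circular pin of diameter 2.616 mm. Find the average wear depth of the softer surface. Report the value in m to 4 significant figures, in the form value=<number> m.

value=2.927e-06 m

The intermediates appear rounded, and each operation maintains full precision. Rounded once at the end, at four significant figures.
Convert: Sliding speed v = 28.12 mm/s = 0.02812 m/s. The distance L = v·t = 0.02812 m/s × 3652 s = 102.7 m.
Convert: Hardness H = 180.0 HV × 9.807 MPa/HV = 1765 MPa = 1.765e+09 Pa.
Convert: Pin diameter d = 2.616 mm = 0.002616 m. Contact area A = π·d²/4 = π·(0.002616 m)²/4 = 5.375e-06 m².
In SI base units: W = 2.793 N, H = 1.765e+09 Pa, K = 9.682e-05.
Volume removed: V = K·W·L/H = 9.682e-05 · 2.793 · 102.7 / 1.765e+09 = 1.573e-11 m³.
Mean depth h = V/A = 1.573e-11 / 5.375e-06 = 2.927e-06 m.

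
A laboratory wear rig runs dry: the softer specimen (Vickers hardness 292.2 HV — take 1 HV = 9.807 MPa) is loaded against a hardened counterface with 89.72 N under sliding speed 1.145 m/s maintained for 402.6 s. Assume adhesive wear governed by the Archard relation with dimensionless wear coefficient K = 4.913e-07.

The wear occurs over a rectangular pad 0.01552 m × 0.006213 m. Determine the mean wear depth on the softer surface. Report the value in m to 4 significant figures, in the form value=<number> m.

All arithmetic holds exact precision. Intermediate values are printed rounded. Rounded just once, at four significant digits.
Convert: Path length L = v·t = 1.145 m/s × 402.6 s = 461.0 m.
Convert: Hardness H = 292.2 HV × 9.807 MPa/HV = 2866 MPa = 2.866e+09 Pa.
Convert: Contact area A = 0.01552 m × 0.006213 m = 9.643e-05 m².
Collected in SI base units: W = 89.72 N, H = 2.866e+09 Pa, K = 4.913e-07.
Volume removed: V = K·W·L/H = 4.913e-07 · 89.72 · 461.0 / 2.866e+09 = 7.091e-12 m³.
Mean depth h = V/A = 7.091e-12 / 9.643e-05 = 7.354e-08 m.

value=7.354e-08 m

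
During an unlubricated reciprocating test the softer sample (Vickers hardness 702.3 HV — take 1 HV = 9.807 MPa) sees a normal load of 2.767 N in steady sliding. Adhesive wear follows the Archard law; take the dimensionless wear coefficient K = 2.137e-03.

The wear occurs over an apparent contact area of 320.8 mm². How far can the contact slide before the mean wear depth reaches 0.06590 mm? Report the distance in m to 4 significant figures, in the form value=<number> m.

value=2.462e+04 m

Intermediates are displayed rounded, and every step runs at full float precision, and one final rounding to four significant figures.
Convert: Hardness H = 702.3 HV × 9.807 MPa/HV = 6887 MPa = 6.887e+09 Pa.
Convert: Contact area A = 320.8 mm² = 3.208e-04 m².
Convert: Depth limit h_lim = 0.06590 mm = 6.590e-05 m.
Collected in SI base units: W = 2.767 N, H = 6.887e+09 Pa, K = 2.137e-03.
Wearable volume V_lim = h_lim·A = 6.590e-05 · 3.208e-04 = 2.114e-08 m³.
Thus life L = V_lim·H/(K·W) = 2.114e-08 · 6.887e+09 / (2.137e-03 · 2.767) = 2.462e+04 m.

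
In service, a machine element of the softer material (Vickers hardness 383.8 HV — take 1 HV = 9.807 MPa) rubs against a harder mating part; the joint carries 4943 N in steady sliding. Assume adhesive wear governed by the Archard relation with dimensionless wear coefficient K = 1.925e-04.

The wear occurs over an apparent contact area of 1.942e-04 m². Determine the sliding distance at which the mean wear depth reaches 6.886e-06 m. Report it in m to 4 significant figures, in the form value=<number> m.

Every step holds exact precision — intermediate values are displayed rounded — one final rounding: four significant digits.
Convert: Hardness H = 383.8 HV × 9.807 MPa/HV = 3764 MPa = 3.764e+09 Pa.
SI base units throughout: W = 4943 N, H = 3.764e+09 Pa, K = 1.925e-04.
Volume at the limit: V_lim = h_lim·A = 6.886e-06 · 1.942e-04 = 1.337e-09 m³.
So the life L = V_lim·H/(K·W) = 1.337e-09 · 3.764e+09 / (1.925e-04 · 4943) = 5.290 m.

value=5.290 m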